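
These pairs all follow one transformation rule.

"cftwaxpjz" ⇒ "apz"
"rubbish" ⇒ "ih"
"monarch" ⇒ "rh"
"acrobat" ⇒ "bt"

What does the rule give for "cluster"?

tr

Looking at the pairs, the operation is to keep every other character starting from the first (positions 1st, 3rd, 5th, ...), then delete the first 2 characters.
Applying both steps to "cluster": "cutr", then "tr".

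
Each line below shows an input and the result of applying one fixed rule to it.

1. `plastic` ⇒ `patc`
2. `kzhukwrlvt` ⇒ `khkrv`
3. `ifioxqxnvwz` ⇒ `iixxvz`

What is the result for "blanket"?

bakt

In each case the input is transformed by: keep every other character starting from the first (positions 1st, 3rd, 5th, ...).
Applying that to "blanket" gives "bakt".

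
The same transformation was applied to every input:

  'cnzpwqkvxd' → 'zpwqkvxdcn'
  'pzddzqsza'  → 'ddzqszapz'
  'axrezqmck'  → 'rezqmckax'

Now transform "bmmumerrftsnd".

mumerrftsndbm

In each case the input is transformed by: move the first 2 characters to the end (rotate left by 2).
Doing the same to "bmmumerrftsnd": "mumerrftsndbm".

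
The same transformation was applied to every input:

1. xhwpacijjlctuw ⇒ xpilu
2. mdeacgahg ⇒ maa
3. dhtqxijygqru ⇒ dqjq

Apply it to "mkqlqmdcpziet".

mldzt

Looking at the pairs, the operation is to keep one character in every 3, starting at position 1 (positions 1st, 4th, 7th, ...).
So "mkqlqmdcpziet" becomes "mldzt".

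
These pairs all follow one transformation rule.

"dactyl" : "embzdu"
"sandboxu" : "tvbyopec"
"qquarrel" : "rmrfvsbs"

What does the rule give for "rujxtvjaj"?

The rule is to shift every letter 1 place forward in the alphabet (wrapping around), then take characters alternately from the front and the back (1st, last, 2nd, 2nd-last, ...).
Applying both steps to "rujxtvjaj": "svkyuwkbk", then "skvbkkywu".

skvbkkywu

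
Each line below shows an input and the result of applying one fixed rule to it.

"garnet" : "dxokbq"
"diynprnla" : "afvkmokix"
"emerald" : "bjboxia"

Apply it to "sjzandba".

pgwxkayx

Rule — shift every letter 3 places backward in the alphabet (wrapping around).
For "sjzandba" the result is "pgwxkayx".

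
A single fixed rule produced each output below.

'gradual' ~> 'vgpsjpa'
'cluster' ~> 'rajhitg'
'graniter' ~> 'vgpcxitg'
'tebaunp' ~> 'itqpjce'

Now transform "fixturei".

uxmijgtx

The rule is to shift every letter 11 places backward in the alphabet (wrapping around).
So "fixturei" becomes "uxmijgtx".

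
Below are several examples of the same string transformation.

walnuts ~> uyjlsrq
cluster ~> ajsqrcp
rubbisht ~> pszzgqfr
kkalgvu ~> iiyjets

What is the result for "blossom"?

zjmqqmk

What's happening: shift every letter 2 places backward in the alphabet (wrapping around).
For "blossom" the result is "zjmqqmk".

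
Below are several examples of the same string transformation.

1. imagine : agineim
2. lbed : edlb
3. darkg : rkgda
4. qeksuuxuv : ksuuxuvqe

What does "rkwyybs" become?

wyybsrk

The pattern: move the first 2 characters to the end (rotate left by 2).
"rkwyybs" → "wyybsrk".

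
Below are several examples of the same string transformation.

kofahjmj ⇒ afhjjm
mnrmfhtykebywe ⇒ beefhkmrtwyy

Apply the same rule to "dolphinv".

hilnpv

In each case the input is transformed by: delete the first 2 characters, then sort the characters into alphabetical order.
Working it through for "dolphinv": intermediate "lphinv", final "hilnpv".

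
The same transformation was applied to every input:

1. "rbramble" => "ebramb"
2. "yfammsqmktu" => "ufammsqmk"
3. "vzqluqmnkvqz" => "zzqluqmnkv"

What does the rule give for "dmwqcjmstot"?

tmwqcjmst

The transformation: swap the first and last characters, then delete the last 2 characters.
Working it through for "dmwqcjmstot": intermediate "tmwqcjmstod", final "tmwqcjmst".
(Check on "vzqluqmnkvqz": → "zzqluqmnkvqv" → "zzqluqmnkv" ✓)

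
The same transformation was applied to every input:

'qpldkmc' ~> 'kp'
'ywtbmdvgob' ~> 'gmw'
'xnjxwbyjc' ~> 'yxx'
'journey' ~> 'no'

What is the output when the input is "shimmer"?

mh

The pattern: reverse the string, then keep one character in every 3, starting at position 3 (positions 3rd, 6th, 9th, ...).
For "shimmer", step one produces "remmihs"; step two turns that into "mh".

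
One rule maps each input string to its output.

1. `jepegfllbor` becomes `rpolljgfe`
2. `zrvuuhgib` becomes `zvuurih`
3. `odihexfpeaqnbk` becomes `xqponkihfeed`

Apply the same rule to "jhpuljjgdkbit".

utplkjjjihg

In each case the input is transformed by: sort the characters into reverse alphabetical order, then delete the last 2 characters.
Working it through for "jhpuljjgdkbit": intermediate "utplkjjjihgdb", final "utplkjjjihg".
(Check on "odihexfpeaqnbk": → "xqponkihfeedba" → "xqponkihfeed" ✓)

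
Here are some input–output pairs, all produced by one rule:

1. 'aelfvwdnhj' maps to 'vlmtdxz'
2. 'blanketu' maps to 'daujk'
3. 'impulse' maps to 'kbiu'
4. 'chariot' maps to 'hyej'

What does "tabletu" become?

bujk

Rule — shift every letter 10 places backward in the alphabet (wrapping around), then delete the first 3 characters.
So "tabletu" becomes "bujk".
(Check on "aelfvwdnhj": → "qubvlmtdxz" → "vlmtdxz" ✓)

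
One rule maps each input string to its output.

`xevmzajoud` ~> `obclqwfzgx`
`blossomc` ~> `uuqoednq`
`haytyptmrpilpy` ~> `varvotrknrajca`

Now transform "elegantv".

icpvxgng

The rule is to move the first 3 characters to the end (rotate left by 3), then shift every letter 2 places forward in the alphabet (wrapping around).
Applying both steps to "elegantv": "gantvele", then "icpvxgng".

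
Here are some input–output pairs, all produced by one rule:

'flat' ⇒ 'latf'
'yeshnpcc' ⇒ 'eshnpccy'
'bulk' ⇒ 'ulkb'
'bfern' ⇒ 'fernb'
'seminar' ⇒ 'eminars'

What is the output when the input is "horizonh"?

orizonhh

The rule is to move the first character to the end.
For "horizonh" the result is "orizonhh".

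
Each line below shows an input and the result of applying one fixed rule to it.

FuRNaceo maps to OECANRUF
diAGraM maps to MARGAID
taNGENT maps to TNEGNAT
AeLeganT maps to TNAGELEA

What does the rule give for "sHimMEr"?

REMMIHS

In each case the input is transformed by: reverse the string, then convert every letter to uppercase.
So "sHimMEr" becomes "REMMIHS".
(Check on "diAGraM": → "MarGAid" → "MARGAID" ✓)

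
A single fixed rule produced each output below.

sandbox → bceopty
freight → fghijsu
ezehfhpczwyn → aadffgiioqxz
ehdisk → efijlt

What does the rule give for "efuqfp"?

Rule — shift every letter 1 place forward in the alphabet (wrapping around), then sort the characters into alphabetical order.
Working it through for "efuqfp": intermediate "fgvrgq", final "fggqrv".
(Check on "sandbox": → "tboecpy" → "bceopty" ✓)

fggqrv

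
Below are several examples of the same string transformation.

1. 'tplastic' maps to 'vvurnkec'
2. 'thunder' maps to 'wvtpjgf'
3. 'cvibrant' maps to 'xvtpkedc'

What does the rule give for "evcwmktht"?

Each output is the input with this applied: shift every letter 2 places forward in the alphabet (wrapping around), then sort the characters into reverse alphabetical order.
"evcwmktht" → "gxeyomvjv" → "yxvvomjge".

yxvvomjge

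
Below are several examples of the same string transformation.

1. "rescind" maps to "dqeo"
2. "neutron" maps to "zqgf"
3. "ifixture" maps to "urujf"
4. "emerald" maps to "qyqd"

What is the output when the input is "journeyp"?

Each output is the input with this applied: delete the last 3 characters, then shift every letter 12 places forward in the alphabet (wrapping around).
For "journeyp", step one produces "journ"; step two turns that into "vagdz".

vagdz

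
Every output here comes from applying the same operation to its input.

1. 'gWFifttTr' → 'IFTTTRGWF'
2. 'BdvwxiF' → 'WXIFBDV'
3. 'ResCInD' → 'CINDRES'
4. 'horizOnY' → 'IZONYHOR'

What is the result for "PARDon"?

What's happening: move the first 3 characters to the end (rotate left by 3), then convert every letter to uppercase.
"PARDon" → "DonPAR" → "DONPAR".

DONPAR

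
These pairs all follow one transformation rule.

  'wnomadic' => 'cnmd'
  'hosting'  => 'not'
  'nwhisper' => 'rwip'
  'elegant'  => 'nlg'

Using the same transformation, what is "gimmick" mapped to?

In each case the input is transformed by: keep every other character starting from the second (positions 2nd, 4th, 6th, ...), then move the last character to the front.
For "gimmick" the result is "cim".
(Check on "wnomadic": → "nmdc" → "cnmd" ✓)

cim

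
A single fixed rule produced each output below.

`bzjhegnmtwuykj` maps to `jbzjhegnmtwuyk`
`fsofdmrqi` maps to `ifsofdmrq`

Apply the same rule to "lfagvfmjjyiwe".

What's happening: move the last character to the front.
For "lfagvfmjjyiwe" the result is "elfagvfmjjyiw".

elfagvfmjjyiw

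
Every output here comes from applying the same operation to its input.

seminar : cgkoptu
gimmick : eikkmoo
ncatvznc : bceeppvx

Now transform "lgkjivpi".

In each case the input is transformed by: shift every letter 2 places forward in the alphabet (wrapping around), then sort the characters into alphabetical order.
For "lgkjivpi" the result is "ikklmnrx".

ikklmnrx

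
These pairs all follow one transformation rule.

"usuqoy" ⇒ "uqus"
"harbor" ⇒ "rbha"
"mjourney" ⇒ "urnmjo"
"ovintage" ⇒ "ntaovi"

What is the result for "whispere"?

Rule — delete the last 2 characters, then swap the front and back halves of the string.
Doing the same to "whispere": "spewhi".

spewhi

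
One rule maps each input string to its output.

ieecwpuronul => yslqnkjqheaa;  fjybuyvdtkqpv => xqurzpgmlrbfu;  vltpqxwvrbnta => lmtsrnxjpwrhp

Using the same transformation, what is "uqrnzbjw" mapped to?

jvxfsqmn

The transformation: move the first 3 characters to the end (rotate left by 3), then shift every letter 4 places backward in the alphabet (wrapping around).
"uqrnzbjw" → "nzbjwuqr" → "jvxfsqmn".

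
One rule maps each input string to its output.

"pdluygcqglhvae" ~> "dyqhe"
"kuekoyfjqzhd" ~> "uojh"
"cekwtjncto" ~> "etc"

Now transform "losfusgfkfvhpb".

Rule — keep one character in every 3, starting at position 2 (positions 2nd, 5th, 8th, ...).
Doing the same to "losfusgfkfvhpb": "oufvb".

oufvb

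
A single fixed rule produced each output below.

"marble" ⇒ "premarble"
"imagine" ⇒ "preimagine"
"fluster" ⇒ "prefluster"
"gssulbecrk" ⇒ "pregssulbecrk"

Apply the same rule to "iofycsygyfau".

preiofycsygyfau

The rule is to prepend "pre".
For "iofycsygyfau" the result is "preiofycsygyfau".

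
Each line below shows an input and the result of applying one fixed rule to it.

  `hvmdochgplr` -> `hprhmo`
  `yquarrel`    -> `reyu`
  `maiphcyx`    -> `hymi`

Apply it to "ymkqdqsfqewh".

sqwykd

Looking at the pairs, the operation is to keep every other character starting from the first (positions 1st, 3rd, 5th, ...), then swap the front and back halves of the string.
Applying both steps to "ymkqdqsfqewh": "ykdsqw", then "sqwykd".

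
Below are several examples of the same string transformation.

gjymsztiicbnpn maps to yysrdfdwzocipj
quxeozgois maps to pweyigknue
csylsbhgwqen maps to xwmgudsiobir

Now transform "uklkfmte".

vcjukaba

Looking at the pairs, the operation is to swap the front and back halves of the string, then shift every letter 10 places backward in the alphabet (wrapping around).
"uklkfmte" → "fmteuklk" → "vcjukaba".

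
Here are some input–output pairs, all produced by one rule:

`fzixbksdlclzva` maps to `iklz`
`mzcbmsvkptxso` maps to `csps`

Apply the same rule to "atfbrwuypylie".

fwpi

What's happening: keep one character in every 3, starting at position 3 (positions 3rd, 6th, 9th, ...).
On "atfbrwuypylie" that produces "fwpi".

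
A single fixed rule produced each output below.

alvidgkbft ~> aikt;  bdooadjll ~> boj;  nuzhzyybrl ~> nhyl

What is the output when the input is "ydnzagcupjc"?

The rule is to keep one character in every 3, starting at position 1 (positions 1st, 4th, 7th, ...).
Doing the same to "ydnzagcupjc": "yzcj".

yzcj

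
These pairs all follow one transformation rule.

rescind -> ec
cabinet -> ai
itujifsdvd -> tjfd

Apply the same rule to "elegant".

Looking at the pairs, the operation is to delete the last 2 characters, then keep every other character starting from the second (positions 2nd, 4th, 6th, ...).
Applying both steps to "elegant": "elega", then "lg".

lg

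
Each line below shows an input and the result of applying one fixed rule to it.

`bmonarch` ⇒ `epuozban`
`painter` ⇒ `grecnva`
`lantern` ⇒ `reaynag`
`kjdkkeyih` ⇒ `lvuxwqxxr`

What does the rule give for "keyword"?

beqxrlj

The rule is to shift every letter 13 places forward in the alphabet (wrapping around) — i.e. ROT13, then move the last 3 characters to the front (rotate right by 3).
For "keyword", step one produces "xrljbeq"; step two turns that into "beqxrlj".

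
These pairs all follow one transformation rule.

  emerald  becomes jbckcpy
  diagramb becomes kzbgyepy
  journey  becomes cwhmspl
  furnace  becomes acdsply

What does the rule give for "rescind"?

lbpcqag

Each output is the input with this applied: move the last 2 characters to the front (rotate right by 2), then shift every letter 2 places backward in the alphabet (wrapping around).
Working it through for "rescind": intermediate "ndresci", final "lbpcqag".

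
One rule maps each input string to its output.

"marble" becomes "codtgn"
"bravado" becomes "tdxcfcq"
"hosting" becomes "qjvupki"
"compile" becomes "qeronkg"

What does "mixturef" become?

What's happening: shift every letter 2 places forward in the alphabet (wrapping around), then swap each adjacent pair of characters (1↔2, 3↔4, ...).
"mixturef" → "okzvwtgh" → "kovztwhg".
(Check on "bravado": → "dtcxcfq" → "tdxcfcq" ✓)

kovztwhg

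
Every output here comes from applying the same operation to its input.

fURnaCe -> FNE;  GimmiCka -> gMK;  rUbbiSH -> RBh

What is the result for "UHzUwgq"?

The pattern: flip the case of every letter, then keep one character in every 3, starting at position 1 (positions 1st, 4th, 7th, ...).
"UHzUwgq" → "uhZuWGQ" → "uuQ".

uuQ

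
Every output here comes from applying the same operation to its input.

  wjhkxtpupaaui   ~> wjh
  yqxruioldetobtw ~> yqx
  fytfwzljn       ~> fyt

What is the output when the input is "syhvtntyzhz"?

Rule — keep only the first 3 characters.
So "syhvtntyzhz" becomes "syh".

syh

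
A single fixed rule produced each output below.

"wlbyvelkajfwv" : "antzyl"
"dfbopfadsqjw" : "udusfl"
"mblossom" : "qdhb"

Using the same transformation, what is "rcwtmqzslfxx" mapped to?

Looking at the pairs, the operation is to keep every other character starting from the second (positions 2nd, 4th, 6th, ...), then shift every letter 11 places backward in the alphabet (wrapping around).
Applying both steps to "rcwtmqzslfxx": "ctqsfx", then "rifhum".
(Check on "dfbopfadsqjw": → "fofdqw" → "udusfl" ✓)

rifhum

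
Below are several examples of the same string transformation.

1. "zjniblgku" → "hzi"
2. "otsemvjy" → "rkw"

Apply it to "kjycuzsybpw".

hswu

Rule — shift every letter 2 places backward in the alphabet (wrapping around), then keep one character in every 3, starting at position 2 (positions 2nd, 5th, 8th, ...).
For "kjycuzsybpw", step one produces "ihwasxqwznu"; step two turns that into "hswu".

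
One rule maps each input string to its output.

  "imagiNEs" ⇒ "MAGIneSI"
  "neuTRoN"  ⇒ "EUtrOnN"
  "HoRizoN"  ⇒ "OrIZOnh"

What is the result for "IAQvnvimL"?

aqVNVIMli

Each output is the input with this applied: flip the case of every letter, then move the first character to the end.
On "IAQvnvimL": the first step gives "iaqVNVIMl", and the second then gives "aqVNVIMli".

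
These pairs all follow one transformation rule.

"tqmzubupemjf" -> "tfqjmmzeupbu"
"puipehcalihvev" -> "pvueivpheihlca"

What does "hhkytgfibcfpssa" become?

Each output is the input with this applied: take characters alternately from the front and the back (1st, last, 2nd, 2nd-last, ...).
Applying that to "hhkytgfibcfpssa" gives "hahsksyptfgcfbi".

hahsksyptfgcfbi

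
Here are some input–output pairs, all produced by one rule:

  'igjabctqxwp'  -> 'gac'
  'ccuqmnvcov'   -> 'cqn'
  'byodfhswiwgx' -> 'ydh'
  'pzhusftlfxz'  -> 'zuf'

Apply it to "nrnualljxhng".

The pattern: keep every other character starting from the second (positions 2nd, 4th, 6th, ...), then keep only the first 3 characters.
Starting from "nrnualljxhng": after the first operation, "ruljhg"; after the second, "rul".

rul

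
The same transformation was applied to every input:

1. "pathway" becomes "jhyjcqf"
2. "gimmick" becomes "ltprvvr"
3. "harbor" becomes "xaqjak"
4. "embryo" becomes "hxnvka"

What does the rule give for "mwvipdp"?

In each case the input is transformed by: shift every letter 9 places forward in the alphabet (wrapping around), then move the last 2 characters to the front (rotate right by 2).
On "mwvipdp" that produces "myvfery".

myvfery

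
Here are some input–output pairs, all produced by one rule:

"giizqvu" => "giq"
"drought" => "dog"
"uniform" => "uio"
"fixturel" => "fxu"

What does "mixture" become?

The pattern: delete the last 2 characters, then keep every other character starting from the first (positions 1st, 3rd, 5th, ...).
"mixture" → "mixtu" → "mxu".

mxu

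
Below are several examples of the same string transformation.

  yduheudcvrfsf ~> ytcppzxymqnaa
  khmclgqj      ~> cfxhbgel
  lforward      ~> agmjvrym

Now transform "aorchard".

The rule is to swap each adjacent pair of characters (1↔2, 3↔4, ...), then shift every letter 5 places backward in the alphabet (wrapping around).
"aorchard" → "oacrahdr" → "jvxmvcym".

jvxmvcym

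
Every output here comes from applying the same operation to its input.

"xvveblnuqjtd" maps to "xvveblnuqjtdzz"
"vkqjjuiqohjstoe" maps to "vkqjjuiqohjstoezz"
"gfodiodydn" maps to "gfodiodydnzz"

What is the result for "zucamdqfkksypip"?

The transformation: append "zz".
On "zucamdqfkksypip" that produces "zucamdqfkksypipzz".

zucamdqfkksypipzz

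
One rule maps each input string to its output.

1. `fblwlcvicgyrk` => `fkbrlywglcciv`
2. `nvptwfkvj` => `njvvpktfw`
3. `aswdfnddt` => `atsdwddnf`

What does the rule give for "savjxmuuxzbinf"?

sfanvijbxzmxuu

The pattern: take characters alternately from the front and the back (1st, last, 2nd, 2nd-last, ...).
Doing the same to "savjxmuuxzbinf": "sfanvijbxzmxuu".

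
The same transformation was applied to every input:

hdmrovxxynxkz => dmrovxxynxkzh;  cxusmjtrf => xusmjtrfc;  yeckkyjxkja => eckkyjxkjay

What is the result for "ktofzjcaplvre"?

What's happening: move the first character to the end.
Doing the same to "ktofzjcaplvre": "tofzjcaplvrek".

tofzjcaplvrek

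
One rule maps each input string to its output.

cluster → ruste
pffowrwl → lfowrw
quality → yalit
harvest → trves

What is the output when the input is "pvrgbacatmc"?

crgbacatm

The pattern: delete the first 2 characters, then move the last character to the front.
For "pvrgbacatmc" the result is "crgbacatm".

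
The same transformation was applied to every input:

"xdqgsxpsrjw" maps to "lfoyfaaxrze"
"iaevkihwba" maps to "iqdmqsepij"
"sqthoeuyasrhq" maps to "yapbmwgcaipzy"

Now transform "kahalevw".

Looking at the pairs, the operation is to swap each adjacent pair of characters (1↔2, 3↔4, ...), then shift every letter 8 places forward in the alphabet (wrapping around).
On "kahalevw": the first step gives "akahelwv", and the second then gives "isipmted".

isipmted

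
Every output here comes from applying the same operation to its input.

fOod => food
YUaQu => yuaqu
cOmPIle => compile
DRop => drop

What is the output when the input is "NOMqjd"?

nomqjd

The rule is to convert every letter to lowercase.
On "NOMqjd" that produces "nomqjd".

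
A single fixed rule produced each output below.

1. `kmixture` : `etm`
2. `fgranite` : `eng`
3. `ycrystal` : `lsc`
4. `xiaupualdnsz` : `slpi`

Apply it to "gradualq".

qur

In each case the input is transformed by: keep one character in every 3, starting at position 2 (positions 2nd, 5th, 8th, ...), then reverse the string.
For "gradualq", step one produces "ruq"; step two turns that into "qur".
(Check on "xiaupualdnsz": → "ipls" → "slpi" ✓)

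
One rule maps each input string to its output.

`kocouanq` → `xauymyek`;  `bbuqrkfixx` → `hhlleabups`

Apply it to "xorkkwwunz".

xjhybuugge

What's happening: shift every letter 10 places forward in the alphabet (wrapping around), then move the last 2 characters to the front (rotate right by 2).
On "xorkkwwunz": the first step gives "hybuuggexj", and the second then gives "xjhybuugge".
(Check on "kocouanq": → "uymyekxa" → "xauymyek" ✓)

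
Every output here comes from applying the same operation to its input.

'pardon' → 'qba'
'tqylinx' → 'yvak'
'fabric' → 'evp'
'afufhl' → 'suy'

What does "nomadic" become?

What's happening: shift every letter 13 places forward in the alphabet (wrapping around) — i.e. ROT13, then delete the first 3 characters.
Working it through for "nomadic": intermediate "abznqvp", final "nqvp".

nqvp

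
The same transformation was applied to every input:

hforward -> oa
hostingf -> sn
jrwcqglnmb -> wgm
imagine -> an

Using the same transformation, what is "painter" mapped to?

The rule is to keep one character in every 3, starting at position 3 (positions 3rd, 6th, 9th, ...).
So "painter" becomes "ie".

ie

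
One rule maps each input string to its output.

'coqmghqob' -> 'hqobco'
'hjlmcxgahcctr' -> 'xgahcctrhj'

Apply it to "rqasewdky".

Each output is the input with this applied: move the first 2 characters to the end (rotate left by 2), then delete the first 3 characters.
On "rqasewdky": the first step gives "asewdkyrq", and the second then gives "wdkyrq".

wdkyrq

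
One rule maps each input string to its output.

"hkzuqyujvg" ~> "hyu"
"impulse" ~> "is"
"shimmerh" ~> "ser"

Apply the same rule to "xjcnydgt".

xdg

The transformation: swap each adjacent pair of characters (1↔2, 3↔4, ...), then keep one character in every 3, starting at position 2 (positions 2nd, 5th, 8th, ...).
For "xjcnydgt", step one produces "jxncdytg"; step two turns that into "xdg".
(Check on "impulse": → "miupsle" → "is" ✓)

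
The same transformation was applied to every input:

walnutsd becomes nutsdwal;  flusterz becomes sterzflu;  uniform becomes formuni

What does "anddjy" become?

djyand

Rule — move the first 3 characters to the end (rotate left by 3).
So "anddjy" becomes "djyand".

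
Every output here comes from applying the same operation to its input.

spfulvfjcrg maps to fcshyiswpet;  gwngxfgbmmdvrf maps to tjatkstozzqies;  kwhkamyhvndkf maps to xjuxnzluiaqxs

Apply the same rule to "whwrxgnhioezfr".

jujektauvbrmse

In each case the input is transformed by: shift every letter 13 places forward in the alphabet (wrapping around) — i.e. ROT13.
Applying that to "whwrxgnhioezfr" gives "jujektauvbrmse".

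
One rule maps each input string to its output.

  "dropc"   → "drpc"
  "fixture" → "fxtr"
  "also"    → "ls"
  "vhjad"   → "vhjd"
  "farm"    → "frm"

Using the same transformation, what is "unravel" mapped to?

nrvl

In each case the input is transformed by: remove every vowel.
For "unravel" the result is "nrvl".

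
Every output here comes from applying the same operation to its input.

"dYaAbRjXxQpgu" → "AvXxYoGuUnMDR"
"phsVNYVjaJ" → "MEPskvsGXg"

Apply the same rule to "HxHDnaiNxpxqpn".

Rule — shift every letter 3 places backward in the alphabet (wrapping around), then flip the case of every letter.
Applying both steps to "HxHDnaiNxpxqpn": "EuEAkxfKumunmk", then "eUeaKXFkUMUNMK".

eUeaKXFkUMUNMK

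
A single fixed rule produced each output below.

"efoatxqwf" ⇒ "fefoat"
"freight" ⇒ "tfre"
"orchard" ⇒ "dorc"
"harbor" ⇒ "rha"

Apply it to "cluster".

The transformation: move the last character to the front, then delete the last 3 characters.
On "cluster": the first step gives "rcluste", and the second then gives "rclu".

rclu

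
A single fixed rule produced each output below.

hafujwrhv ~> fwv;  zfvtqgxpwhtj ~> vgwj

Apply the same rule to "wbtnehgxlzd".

Looking at the pairs, the operation is to keep one character in every 3, starting at position 3 (positions 3rd, 6th, 9th, ...).
Applying that to "wbtnehgxlzd" gives "thl".

thl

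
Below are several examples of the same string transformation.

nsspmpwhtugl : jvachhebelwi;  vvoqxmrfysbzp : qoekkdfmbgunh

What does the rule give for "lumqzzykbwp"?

qleajbfoonz

The transformation: shift every letter 11 places backward in the alphabet (wrapping around), then move the last 3 characters to the front (rotate right by 3).
Starting from "lumqzzykbwp": after the first operation, "ajbfoonzqle"; after the second, "qleajbfoonz".
(Check on "nsspmpwhtugl": → "chhebelwijva" → "jvachhebelwi" ✓)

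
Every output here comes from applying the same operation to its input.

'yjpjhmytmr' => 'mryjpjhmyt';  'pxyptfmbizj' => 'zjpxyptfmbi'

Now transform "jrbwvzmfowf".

Looking at the pairs, the operation is to move the last 2 characters to the front (rotate right by 2).
On "jrbwvzmfowf" that produces "wfjrbwvzmfo".

wfjrbwvzmfo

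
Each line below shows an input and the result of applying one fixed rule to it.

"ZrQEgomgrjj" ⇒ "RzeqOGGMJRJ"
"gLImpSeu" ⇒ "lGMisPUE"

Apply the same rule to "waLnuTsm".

Each output is the input with this applied: flip the case of every letter, then swap each adjacent pair of characters (1↔2, 3↔4, ...).
"waLnuTsm" → "WAlNUtSM" → "AWNltUMS".

AWNltUMS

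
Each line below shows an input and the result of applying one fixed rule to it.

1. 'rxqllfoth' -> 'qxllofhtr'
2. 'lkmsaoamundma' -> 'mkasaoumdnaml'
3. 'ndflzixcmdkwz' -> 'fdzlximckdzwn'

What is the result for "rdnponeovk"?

ndopenvork

Rule — move the first character to the end, then swap each adjacent pair of characters (1↔2, 3↔4, ...).
For "rdnponeovk", step one produces "dnponeovkr"; step two turns that into "ndopenvork".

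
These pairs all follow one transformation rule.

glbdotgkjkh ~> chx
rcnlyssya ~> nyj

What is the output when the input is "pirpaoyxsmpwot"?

len

Each output is the input with this applied: shift every letter 4 places backward in the alphabet (wrapping around), then keep only the first 3 characters.
For "pirpaoyxsmpwot", step one produces "lenlwkutoilskp"; step two turns that into "len".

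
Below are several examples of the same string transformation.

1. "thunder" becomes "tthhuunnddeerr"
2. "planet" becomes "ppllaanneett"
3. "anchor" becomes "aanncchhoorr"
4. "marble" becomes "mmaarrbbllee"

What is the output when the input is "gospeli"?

ggoossppeellii

The transformation: double every character.
Doing the same to "gospeli": "ggoossppeellii".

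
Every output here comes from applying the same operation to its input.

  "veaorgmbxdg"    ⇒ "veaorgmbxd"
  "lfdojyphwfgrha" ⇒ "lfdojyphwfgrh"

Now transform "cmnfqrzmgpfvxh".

In each case the input is transformed by: delete the last character.
"cmnfqrzmgpfvxh" → "cmnfqrzmgpfvx".

cmnfqrzmgpfvx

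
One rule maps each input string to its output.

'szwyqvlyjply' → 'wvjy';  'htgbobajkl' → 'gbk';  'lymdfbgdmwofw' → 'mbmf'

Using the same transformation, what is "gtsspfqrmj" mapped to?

In each case the input is transformed by: keep one character in every 3, starting at position 3 (positions 3rd, 6th, 9th, ...).
On "gtsspfqrmj" that produces "sfm".

sfm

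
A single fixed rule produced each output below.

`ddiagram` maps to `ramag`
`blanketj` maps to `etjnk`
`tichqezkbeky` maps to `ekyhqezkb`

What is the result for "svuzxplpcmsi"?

The pattern: delete the first 3 characters, then move the last 3 characters to the front (rotate right by 3).
Working it through for "svuzxplpcmsi": intermediate "zxplpcmsi", final "msizxplpc".

msizxplpc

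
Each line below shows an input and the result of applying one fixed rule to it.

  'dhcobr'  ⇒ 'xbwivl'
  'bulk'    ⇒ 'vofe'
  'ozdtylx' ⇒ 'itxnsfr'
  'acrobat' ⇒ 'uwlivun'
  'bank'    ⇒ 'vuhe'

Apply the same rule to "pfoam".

jziug

Rule — shift every letter 6 places backward in the alphabet (wrapping around).
On "pfoam" that produces "jziug".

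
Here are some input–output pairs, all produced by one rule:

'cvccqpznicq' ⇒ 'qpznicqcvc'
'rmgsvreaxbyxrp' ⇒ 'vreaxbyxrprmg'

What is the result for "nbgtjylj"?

jyljnbg

The rule is to move the first 3 characters to the end (rotate left by 3), then delete the first character.
Applying both steps to "nbgtjylj": "tjyljnbg", then "jyljnbg".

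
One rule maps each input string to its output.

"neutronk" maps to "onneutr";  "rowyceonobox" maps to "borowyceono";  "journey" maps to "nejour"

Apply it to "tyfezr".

eztyf

The pattern: delete the last character, then move the last 2 characters to the front (rotate right by 2).
Applying both steps to "tyfezr": "tyfez", then "eztyf".
(Check on "neutronk": → "neutron" → "onneutr" ✓)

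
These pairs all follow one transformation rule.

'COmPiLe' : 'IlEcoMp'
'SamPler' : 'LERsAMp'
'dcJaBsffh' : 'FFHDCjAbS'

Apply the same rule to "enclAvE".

Each output is the input with this applied: move the last 3 characters to the front (rotate right by 3), then flip the case of every letter.
On "enclAvE" that produces "aVeENCL".

aVeENCL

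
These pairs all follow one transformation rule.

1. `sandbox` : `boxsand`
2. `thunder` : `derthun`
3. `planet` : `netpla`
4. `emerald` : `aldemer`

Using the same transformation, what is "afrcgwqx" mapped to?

The pattern: move the last 3 characters to the front (rotate right by 3).
On "afrcgwqx" that produces "wqxafrcg".

wqxafrcg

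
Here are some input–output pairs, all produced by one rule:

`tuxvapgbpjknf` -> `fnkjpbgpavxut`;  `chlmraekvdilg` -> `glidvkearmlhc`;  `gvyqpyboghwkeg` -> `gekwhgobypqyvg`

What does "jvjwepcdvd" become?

What's happening: reverse the string.
Doing the same to "jvjwepcdvd": "dvdcpewjvj".

dvdcpewjvj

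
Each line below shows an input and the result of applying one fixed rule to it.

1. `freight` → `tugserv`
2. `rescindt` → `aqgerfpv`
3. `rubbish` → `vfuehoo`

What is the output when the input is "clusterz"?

Rule — shift every letter 13 places forward in the alphabet (wrapping around) — i.e. ROT13, then move the last 3 characters to the front (rotate right by 3).
Applying both steps to "clusterz": "pyhfgrem", then "rempyhfg".

rempyhfg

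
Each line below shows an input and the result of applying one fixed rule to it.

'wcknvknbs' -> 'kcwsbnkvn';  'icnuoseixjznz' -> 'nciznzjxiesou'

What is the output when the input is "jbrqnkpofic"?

What's happening: move the first 3 characters to the end (rotate left by 3), then reverse the string.
On "jbrqnkpofic": the first step gives "qnkpoficjbr", and the second then gives "rbjcifopknq".

rbjcifopknq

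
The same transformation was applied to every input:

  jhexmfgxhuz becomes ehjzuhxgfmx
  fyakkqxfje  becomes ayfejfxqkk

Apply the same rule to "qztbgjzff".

The transformation: reverse the string, then move the last 3 characters to the front (rotate right by 3).
Doing the same to "qztbgjzff": "tzqffzjgb".

tzqffzjgb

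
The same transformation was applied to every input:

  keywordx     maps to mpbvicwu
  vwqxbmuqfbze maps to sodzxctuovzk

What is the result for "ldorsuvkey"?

The pattern: shift every letter 2 places backward in the alphabet (wrapping around), then swap the front and back halves of the string.
For "ldorsuvkey", step one produces "jbmpqsticw"; step two turns that into "sticwjbmpq".

sticwjbmpq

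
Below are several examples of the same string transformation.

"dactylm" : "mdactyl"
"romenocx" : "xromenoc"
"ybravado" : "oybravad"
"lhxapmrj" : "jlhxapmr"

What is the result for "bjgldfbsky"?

The rule is to move the last character to the front.
Doing the same to "bjgldfbsky": "ybjgldfbsk".

ybjgldfbsk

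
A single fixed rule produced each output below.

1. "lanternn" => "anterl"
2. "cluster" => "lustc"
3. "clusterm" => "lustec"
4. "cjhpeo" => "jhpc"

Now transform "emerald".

merae

The transformation: delete the last 2 characters, then move the first character to the end.
For "emerald" the result is "merae".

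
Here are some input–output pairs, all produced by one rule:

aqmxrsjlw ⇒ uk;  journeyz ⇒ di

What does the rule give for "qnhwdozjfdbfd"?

kh

In each case the input is transformed by: shift every letter 6 places backward in the alphabet (wrapping around), then keep only the first 2 characters.
For "qnhwdozjfdbfd", step one produces "khbqxitdzxvzx"; step two turns that into "kh".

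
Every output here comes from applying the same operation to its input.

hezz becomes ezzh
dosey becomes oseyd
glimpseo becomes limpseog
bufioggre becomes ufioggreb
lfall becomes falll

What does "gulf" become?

ulfg

Rule — move the first character to the end.
Doing the same to "gulf": "ulfg".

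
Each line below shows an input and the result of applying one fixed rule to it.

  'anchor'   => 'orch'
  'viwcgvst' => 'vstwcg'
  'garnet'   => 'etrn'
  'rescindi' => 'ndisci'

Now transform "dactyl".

The pattern: delete the first 2 characters, then swap the front and back halves of the string.
So "dactyl" becomes "ylct".

ylct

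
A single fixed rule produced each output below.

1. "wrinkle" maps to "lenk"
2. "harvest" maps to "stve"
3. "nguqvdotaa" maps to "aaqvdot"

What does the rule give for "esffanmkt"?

The rule is to delete the first 3 characters, then move the last 2 characters to the front (rotate right by 2).
Starting from "esffanmkt": after the first operation, "fanmkt"; after the second, "ktfanm".

ktfanm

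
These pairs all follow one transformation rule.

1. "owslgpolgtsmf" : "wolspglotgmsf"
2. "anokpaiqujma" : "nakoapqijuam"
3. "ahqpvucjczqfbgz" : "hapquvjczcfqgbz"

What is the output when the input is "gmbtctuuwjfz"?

The rule is to swap each adjacent pair of characters (1↔2, 3↔4, ...).
Doing the same to "gmbtctuuwjfz": "mgtbtcuujwzf".

mgtbtcuujwzf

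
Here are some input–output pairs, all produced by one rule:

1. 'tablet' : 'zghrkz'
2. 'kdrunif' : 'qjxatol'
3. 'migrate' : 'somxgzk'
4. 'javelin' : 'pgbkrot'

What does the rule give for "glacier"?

mrgiokx

Rule — shift every letter 6 places forward in the alphabet (wrapping around).
So "glacier" becomes "mrgiokx".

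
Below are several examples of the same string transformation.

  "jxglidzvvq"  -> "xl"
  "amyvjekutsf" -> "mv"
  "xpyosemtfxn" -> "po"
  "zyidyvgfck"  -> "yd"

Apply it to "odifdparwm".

Rule — keep every other character starting from the second (positions 2nd, 4th, 6th, ...), then delete the last 3 characters.
Working it through for "odifdparwm": intermediate "dfprm", final "df".

df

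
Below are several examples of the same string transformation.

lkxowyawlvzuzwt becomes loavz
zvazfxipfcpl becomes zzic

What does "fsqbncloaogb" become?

The transformation: keep one character in every 3, starting at position 1 (positions 1st, 4th, 7th, ...).
For "fsqbncloaogb" the result is "fblo".

fblo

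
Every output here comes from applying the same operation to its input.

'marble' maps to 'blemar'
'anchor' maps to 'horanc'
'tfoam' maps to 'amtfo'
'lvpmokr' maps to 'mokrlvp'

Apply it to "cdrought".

oughtcdr

What's happening: move the first 3 characters to the end (rotate left by 3).
"cdrought" → "oughtcdr".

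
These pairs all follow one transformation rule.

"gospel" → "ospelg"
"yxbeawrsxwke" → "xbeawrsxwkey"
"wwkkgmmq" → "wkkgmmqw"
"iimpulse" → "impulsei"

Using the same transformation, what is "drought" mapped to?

Looking at the pairs, the operation is to move the first character to the end.
"drought" → "roughtd".

roughtd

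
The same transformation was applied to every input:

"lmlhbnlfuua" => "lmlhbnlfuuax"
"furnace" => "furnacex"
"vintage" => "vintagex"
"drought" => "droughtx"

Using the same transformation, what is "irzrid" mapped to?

irzridx

Each output is the input with this applied: append "x".
Doing the same to "irzrid": "irzridx".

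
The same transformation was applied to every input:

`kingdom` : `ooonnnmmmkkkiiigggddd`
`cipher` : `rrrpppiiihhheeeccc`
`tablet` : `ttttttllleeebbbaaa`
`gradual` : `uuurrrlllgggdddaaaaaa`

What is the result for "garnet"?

The rule is to repeat every character 3 times, then sort the characters into reverse alphabetical order.
On "garnet" that produces "tttrrrnnngggeeeaaa".

tttrrrnnngggeeeaaa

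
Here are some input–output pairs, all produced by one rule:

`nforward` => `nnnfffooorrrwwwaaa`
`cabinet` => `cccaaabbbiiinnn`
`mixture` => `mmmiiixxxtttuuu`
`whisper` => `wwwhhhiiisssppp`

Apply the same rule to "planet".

ppplllaaannn

What's happening: delete the last 2 characters, then repeat every character 3 times.
Applying both steps to "planet": "plan", then "ppplllaaannn".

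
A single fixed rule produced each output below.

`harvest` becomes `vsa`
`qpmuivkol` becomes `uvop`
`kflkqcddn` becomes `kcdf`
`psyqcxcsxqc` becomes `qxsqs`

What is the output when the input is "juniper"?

In each case the input is transformed by: keep every other character starting from the second (positions 2nd, 4th, 6th, ...), then move the first character to the end.
Starting from "juniper": after the first operation, "uie"; after the second, "ieu".

ieu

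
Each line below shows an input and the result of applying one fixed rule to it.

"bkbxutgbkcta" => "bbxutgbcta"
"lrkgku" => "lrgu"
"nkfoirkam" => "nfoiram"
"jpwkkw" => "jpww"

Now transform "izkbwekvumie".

Rule — remove every "k".
So "izkbwekvumie" becomes "izbwevumie".

izbwevumie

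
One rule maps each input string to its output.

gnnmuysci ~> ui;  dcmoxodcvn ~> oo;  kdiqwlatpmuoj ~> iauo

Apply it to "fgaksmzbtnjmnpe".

ae

What's happening: keep only the vowels.
So "fgaksmzbtnjmnpe" becomes "ae".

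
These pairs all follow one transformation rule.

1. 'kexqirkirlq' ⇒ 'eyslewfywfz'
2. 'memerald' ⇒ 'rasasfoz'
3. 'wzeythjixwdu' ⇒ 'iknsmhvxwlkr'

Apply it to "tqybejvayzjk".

The pattern: shift every letter 12 places backward in the alphabet (wrapping around), then move the last character to the front.
For "tqybejvayzjk" the result is "yhempsxjomnx".

yhempsxjomnx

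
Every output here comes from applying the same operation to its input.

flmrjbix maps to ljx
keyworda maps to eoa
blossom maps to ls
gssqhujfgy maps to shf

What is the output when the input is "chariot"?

The rule is to keep one character in every 3, starting at position 2 (positions 2nd, 5th, 8th, ...).
On "chariot" that produces "hi".

hi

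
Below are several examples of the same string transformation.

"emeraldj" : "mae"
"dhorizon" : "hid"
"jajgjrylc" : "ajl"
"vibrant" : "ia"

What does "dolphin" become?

What's happening: swap the first and last characters, then keep one character in every 3, starting at position 2 (positions 2nd, 5th, 8th, ...).
Starting from "dolphin": after the first operation, "nolphid"; after the second, "oh".

oh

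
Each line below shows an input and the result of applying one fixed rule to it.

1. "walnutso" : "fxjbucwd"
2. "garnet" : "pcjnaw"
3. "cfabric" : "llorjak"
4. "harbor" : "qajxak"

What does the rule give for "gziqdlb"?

The transformation: take characters alternately from the front and the back (1st, last, 2nd, 2nd-last, ...), then shift every letter 9 places forward in the alphabet (wrapping around).
Applying both steps to "gziqdlb": "gbzlidq", then "pkiurmz".

pkiurmz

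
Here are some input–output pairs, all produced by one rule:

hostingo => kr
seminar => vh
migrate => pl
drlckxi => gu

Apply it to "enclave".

hq

What's happening: shift every letter 3 places forward in the alphabet (wrapping around), then keep only the first 2 characters.
For "enclave", step one produces "hqfodyh"; step two turns that into "hq".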